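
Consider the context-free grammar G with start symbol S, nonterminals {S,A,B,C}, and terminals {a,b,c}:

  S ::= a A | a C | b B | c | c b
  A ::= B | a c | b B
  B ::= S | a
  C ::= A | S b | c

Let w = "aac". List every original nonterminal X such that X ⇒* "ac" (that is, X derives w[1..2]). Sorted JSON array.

Convert to CNF:
  S -> T0 A | T0 C | T1 T2 | T2 B | c
  A -> T0 A | T0 C | T0 T1 | T1 T2 | T2 B | a | c
  B -> T0 A | T0 C | T1 T2 | T2 B | a | c
  C -> S T2 | T0 A | T0 C | T0 T1 | T1 T2 | T2 B | a | c
  T0 -> a
  T1 -> c
  T2 -> b

CYK table (by increasing span) (cells [i..j] with 1 ≤ i ≤ j ≤ 2 only):
  T[1,1] 'a' = {A,B,C,T0}  orig:{A,B,C}
  T[2,2] 'c' = {A,B,C,S,T1}  orig:{A,B,C,S}
  T[1,2] 'ac' = {A,B,C,S}

Original NTs in T[1,2] deriving "ac": ["A", "B", "C", "S"]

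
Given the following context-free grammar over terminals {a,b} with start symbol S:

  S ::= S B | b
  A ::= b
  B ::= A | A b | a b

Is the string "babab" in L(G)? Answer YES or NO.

CNF form of G:
  S -> S B | b
  A -> b
  B -> A T0 | T1 T0 | b
  T0 -> b
  T1 -> a

CYK table (by increasing span):
  [0..0]={A,B,S,T0}  "b"  orig:{A,B,S}
  [1..1]={T1}  "a"  orig:{}
  [2..2]={A,B,S,T0}  "b"  orig:{A,B,S}
  [3..3]={T1}  "a"  orig:{}
  [4..4]={A,B,S,T0}  "b"  orig:{A,B,S}
  [0..1]=∅  "ba"
  [1..2]={B}  "ab"
  [2..3]=∅  "ba"
  [3..4]={B}  "ab"
  [0..2]={S}  "bab"
  [1..3]=∅  "aba"
  [2..4]={S}  "bab"
  [0..3]=∅  "baba"
  [1..4]=∅  "abab"
  [0..4]={S}  "babab"

S ∈ T[0,4] ⇒ YES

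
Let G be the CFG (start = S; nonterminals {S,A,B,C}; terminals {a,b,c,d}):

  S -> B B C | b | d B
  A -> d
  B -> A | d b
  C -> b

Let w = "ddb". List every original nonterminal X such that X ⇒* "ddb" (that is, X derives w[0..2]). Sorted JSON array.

Convert to CNF:
  S -> B X2 | T0 B | b
  A -> d
  B -> T0 T1 | d
  C -> b
  T0 -> d
  T1 -> b
  X2 -> B C

Fill CYK table bottom-up (cells [i..j] with 0 ≤ i ≤ j ≤ 2 only):
  cell(0,0) d: {A,B,T0}  orig:{A,B}
  cell(1,1) d: {A,B,T0}  orig:{A,B}
  cell(2,2) b: {C,S,T1}  orig:{C,S}
  cell(0,1) dd: {S}
  cell(1,2) db: {B,X2}  orig:{B}
  cell(0,2) ddb: {S}

Original NTs in T[0,2] deriving "ddb": ["S"]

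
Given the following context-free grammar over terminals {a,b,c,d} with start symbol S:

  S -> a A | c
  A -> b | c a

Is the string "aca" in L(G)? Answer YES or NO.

CNF form of G:
  S -> T1 A | c
  A -> T0 T1 | b
  T0 -> c
  T1 -> a

CYK fill:
  T[0,0] 'a' = {T1}  orig:{}
  T[1,1] 'c' = {S,T0}  orig:{S}
  T[2,2] 'a' = {T1}  orig:{}
  T[0,1] 'ac' = ∅
  T[1,2] 'ca' = {A}
  T[0,2] 'aca' = {S}

S ∈ T[0,2] ⇒ YES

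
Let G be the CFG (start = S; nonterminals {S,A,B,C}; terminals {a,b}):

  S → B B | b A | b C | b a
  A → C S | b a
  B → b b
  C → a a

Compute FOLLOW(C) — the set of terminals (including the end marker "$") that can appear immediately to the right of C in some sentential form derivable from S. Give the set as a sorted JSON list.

FIRST sets, iterate to fixpoint:
[1]
  A via A→b a: +{b}
  B via B→b b: +{b}
  C via C→a a: +{a}
  S via S→B B: +{b}
  S: {b}  A: {b}  B: {b}  C: {a}
[2]
  A via A→C S: +{a}
  S: {b}  A: {a,b}  B: {b}  C: {a}
[3] (stable)
  S: {b}  A: {a,b}  B: {b}  C: {a}

Compute FOLLOW by fixpoint:
initialize: $ ∈ FOLLOW(S)
iter 1:
  A→C S: FOLLOW(C) ⊇ FIRST(S) = {b}; new: +{b}
  S→B B: FOLLOW(B) ⊇ FIRST(B) = {b}; new: +{b}
  S→B B: FOLLOW(B) ⊇ FOLLOW(S) ⊇ {$}; new: +{$}
  S→b A: FOLLOW(A) ⊇ FOLLOW(S) ⊇ {$}; new: +{$}
  S→b C: FOLLOW(C) ⊇ FOLLOW(S) ⊇ {$}; new: +{$}
  S: {$}  A: {$}  B: {$,b}  C: {$,b}
iter 2: (no change)
  S: {$}  A: {$}  B: {$,b}  C: {$,b}

FOLLOW(C) = ["$", "b"]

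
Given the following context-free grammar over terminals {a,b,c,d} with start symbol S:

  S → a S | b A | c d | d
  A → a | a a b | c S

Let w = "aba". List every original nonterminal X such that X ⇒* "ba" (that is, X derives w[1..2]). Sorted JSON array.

Convert to CNF:
  S -> T0 S | T1 A | T2 T3 | d
  A -> T0 X4 | T2 S | a
  T0 -> a
  T1 -> b
  T2 -> c
  T3 -> d
  X4 -> T0 T1

CYK table (by increasing span), restricted to cells inside w[1..2]:
  T[1,1] 'b' = {T1}  orig:{}
  T[2,2] 'a' = {A,T0}  orig:{A}
  T[1,2] 'ba' = {S}

Original NTs in T[1,2] deriving "ba": ["S"]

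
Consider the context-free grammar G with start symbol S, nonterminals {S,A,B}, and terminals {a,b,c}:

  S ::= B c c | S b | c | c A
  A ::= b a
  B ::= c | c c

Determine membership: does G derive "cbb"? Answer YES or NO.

CNF form of G:
  S -> B X3 | S T0 | T2 A | c
  A -> T0 T1
  B -> T2 T2 | c
  T0 -> b
  T1 -> a
  T2 -> c
  X3 -> T2 T2

CYK fill:
  cell(0,0) c: {B,S,T2}  orig:{B,S}
  cell(1,1) b: {T0}  orig:{}
  cell(2,2) b: {T0}  orig:{}
  cell(0,1) cb: {S}
  cell(1,2) bb: ∅
  cell(0,2) cbb: {S}

S ∈ T[0,2] ⇒ YES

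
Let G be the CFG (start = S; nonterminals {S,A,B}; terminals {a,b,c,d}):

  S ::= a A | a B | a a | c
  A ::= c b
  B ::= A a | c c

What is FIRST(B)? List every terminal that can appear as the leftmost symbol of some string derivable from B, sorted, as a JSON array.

FIRST iteration:
pass 1:
  A via A→c b: +{c}
  B via B→A a: +{c}
  S via S→a A: +{a}
  S via S→c: +{c}
  FIRST[S]={a,c}  FIRST[A]={c}  FIRST[B]={c}
pass 2: (stable)
  FIRST[S]={a,c}  FIRST[A]={c}  FIRST[B]={c}

FIRST(B) = ["c"]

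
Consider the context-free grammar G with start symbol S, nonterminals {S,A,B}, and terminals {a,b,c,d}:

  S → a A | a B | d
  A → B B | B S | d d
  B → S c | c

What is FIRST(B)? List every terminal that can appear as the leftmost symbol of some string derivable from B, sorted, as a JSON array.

FIRST iteration:
round 1:
  A via A→d d: +{d}
  B via B→c: +{c}
  S via S→a A: +{a}
  S via S→d: +{d}
  S: {a,d}  A: {d}  B: {c}
round 2:
  A via A→B B: +{c}
  B via B→S c: +{a,d}
  S: {a,d}  A: {c,d}  B: {a,c,d}
round 3:
  A via A→B B: +{a}
  S: {a,d}  A: {a,c,d}  B: {a,c,d}
round 4: (stable)
  S: {a,d}  A: {a,c,d}  B: {a,c,d}

FIRST(B) = ["a", "c", "d"]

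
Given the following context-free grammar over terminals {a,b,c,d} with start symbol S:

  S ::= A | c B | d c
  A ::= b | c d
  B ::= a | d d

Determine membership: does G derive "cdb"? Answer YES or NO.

CNF form of G:
  S -> T0 B | T0 T1 | T1 T0 | b
  A -> T0 T1 | b
  B -> T1 T1 | a
  T0 -> c
  T1 -> d

CYK fill:
  cell(0,0) c: {T0}  orig:{}
  cell(1,1) d: {T1}  orig:{}
  cell(2,2) b: {A,S}
  cell(0,1) cd: {A,S}
  cell(1,2) db: ∅
  cell(0,2) cdb: ∅

S ∉ T[0,2] ⇒ NO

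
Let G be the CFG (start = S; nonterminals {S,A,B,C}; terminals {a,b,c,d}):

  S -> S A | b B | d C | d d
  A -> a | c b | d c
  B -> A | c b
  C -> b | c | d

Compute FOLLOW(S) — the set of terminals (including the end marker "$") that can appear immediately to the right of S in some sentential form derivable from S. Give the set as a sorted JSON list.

Compute FIRST by fixpoint:
iter 1:
  A via A→a: +{a}
  A via A→c b: +{c}
  A via A→d c: +{d}
  B via B→A: +{a,c,d}
  C via C→b: +{b}
  C via C→c: +{c}
  C via C→d: +{d}
  S via S→b B: +{b}
  S via S→d C: +{d}
  FIRST(S)={b,d}  FIRST(A)={a,c,d}  FIRST(B)={a,c,d}  FIRST(C)={b,c,d}
iter 2: (no change)
  FIRST(S)={b,d}  FIRST(A)={a,c,d}  FIRST(B)={a,c,d}  FIRST(C)={b,c,d}

Compute FOLLOW by fixpoint:
initialize: $ ∈ FOLLOW(S)
pass 1:
  S→S A: FOLLOW(S) ⊇ FIRST(A) = {a,c,d}; new: +{a,c,d}
  S→S A: FOLLOW(A) ⊇ FOLLOW(S) ⊇ {$,a,c,d}; new: +{$,a,c,d}
  S→b B: FOLLOW(B) ⊇ FOLLOW(S) ⊇ {$,a,c,d}; new: +{$,a,c,d}
  S→d C: FOLLOW(C) ⊇ FOLLOW(S) ⊇ {$,a,c,d}; new: +{$,a,c,d}
  FOLLOW[S]={$,a,c,d}  FOLLOW[A]={$,a,c,d}  FOLLOW[B]={$,a,c,d}  FOLLOW[C]={$,a,c,d}
pass 2: done
  FOLLOW[S]={$,a,c,d}  FOLLOW[A]={$,a,c,d}  FOLLOW[B]={$,a,c,d}  FOLLOW[C]={$,a,c,d}

FOLLOW(S) = ["$", "a", "c", "d"]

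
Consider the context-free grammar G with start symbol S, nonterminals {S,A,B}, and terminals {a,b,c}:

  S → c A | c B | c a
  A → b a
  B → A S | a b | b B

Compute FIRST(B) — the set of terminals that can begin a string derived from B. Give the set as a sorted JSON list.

FIRST iteration:
pass 1:
  A via A→b a: +{b}
  B via B→A S: +{b}
  B via B→a b: +{a}
  S via S→c A: +{c}
  S: {c}  A: {b}  B: {a,b}
pass 2: (stable)
  S: {c}  A: {b}  B: {a,b}

FIRST(B) = ["a", "b"]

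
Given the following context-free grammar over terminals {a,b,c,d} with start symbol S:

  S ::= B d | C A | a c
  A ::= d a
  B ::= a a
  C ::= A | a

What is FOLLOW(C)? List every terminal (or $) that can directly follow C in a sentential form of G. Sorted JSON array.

FIRST iteration:
pass 1:
  A via A→d a: +{d}
  B via B→a a: +{a}
  C via C→A: +{d}
  C via C→a: +{a}
  S via S→B d: +{a}
  S via S→C A: +{d}
  S: {a,d}  A: {d}  B: {a}  C: {a,d}
pass 2: — fixpoint
  S: {a,d}  A: {d}  B: {a}  C: {a,d}

FOLLOW sets:
FOLLOW(S) := {$}
round 1:
  S→B d: FOLLOW(B) ⊇ FIRST(d) = {d}; new: +{d}
  S→C A: FOLLOW(C) ⊇ FIRST(A) = {d}; new: +{d}
  S→C A: FOLLOW(A) ⊇ FOLLOW(S) ⊇ {$}; new: +{$}
  S: {$}  A: {$}  B: {d}  C: {d}
round 2:
  C→A: FOLLOW(A) ⊇ FOLLOW(C) ⊇ {d}; new: +{d}
  S: {$}  A: {$,d}  B: {d}  C: {d}
round 3: — fixpoint
  S: {$}  A: {$,d}  B: {d}  C: {d}

FOLLOW(C) = ["d"]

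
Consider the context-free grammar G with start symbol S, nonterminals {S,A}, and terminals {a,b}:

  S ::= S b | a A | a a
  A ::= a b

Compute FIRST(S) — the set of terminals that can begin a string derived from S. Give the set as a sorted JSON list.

FIRST sets, iterate to fixpoint:
[1]
  A via A→a b: +{a}
  S via S→a A: +{a}
  FIRST(S)={a}  FIRST(A)={a}
[2] (no change)
  FIRST(S)={a}  FIRST(A)={a}

FIRST(S) = ["a"]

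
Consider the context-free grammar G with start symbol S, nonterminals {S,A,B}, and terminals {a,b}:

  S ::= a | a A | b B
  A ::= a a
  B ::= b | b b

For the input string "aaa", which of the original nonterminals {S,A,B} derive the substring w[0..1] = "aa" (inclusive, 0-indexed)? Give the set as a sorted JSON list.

Convert to CNF:
  S -> T0 A | T1 B | a
  A -> T0 T0
  B -> T1 T1 | b
  T0 -> a
  T1 -> b

Fill CYK table bottom-up, restricted to cells inside w[0..1]:
  cell(0,0) a: {S,T0}  orig:{S}
  cell(1,1) a: {S,T0}  orig:{S}
  cell(0,1) aa: {A}

Original NTs in T[0,1] deriving "aa": ["A"]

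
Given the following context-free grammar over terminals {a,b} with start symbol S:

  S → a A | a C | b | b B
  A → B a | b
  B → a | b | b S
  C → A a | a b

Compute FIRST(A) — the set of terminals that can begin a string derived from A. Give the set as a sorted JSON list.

FIRST iteration:
iter 1:
  A via A→b: +{b}
  B via B→a: +{a}
  B via B→b: +{b}
  C via C→A a: +{b}
  C via C→a b: +{a}
  S via S→a A: +{a}
  S via S→b: +{b}
  FIRST[S]={a,b}  FIRST[A]={b}  FIRST[B]={a,b}  FIRST[C]={a,b}
iter 2:
  A via A→B a: +{a}
  FIRST[S]={a,b}  FIRST[A]={a,b}  FIRST[B]={a,b}  FIRST[C]={a,b}
iter 3: (stable)
  FIRST[S]={a,b}  FIRST[A]={a,b}  FIRST[B]={a,b}  FIRST[C]={a,b}

FIRST(A) = ["a", "b"]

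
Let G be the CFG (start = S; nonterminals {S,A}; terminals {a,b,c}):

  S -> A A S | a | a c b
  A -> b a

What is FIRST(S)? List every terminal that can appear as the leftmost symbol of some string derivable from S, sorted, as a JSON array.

FIRST sets, iterate to fixpoint:
iter 1:
  A via A→b a: +{b}
  S via S→A A S: +{b}
  S via S→a: +{a}
  FIRST(S)={a,b}  FIRST(A)={b}
iter 2: done
  FIRST(S)={a,b}  FIRST(A)={b}

FIRST(S) = ["a", "b"]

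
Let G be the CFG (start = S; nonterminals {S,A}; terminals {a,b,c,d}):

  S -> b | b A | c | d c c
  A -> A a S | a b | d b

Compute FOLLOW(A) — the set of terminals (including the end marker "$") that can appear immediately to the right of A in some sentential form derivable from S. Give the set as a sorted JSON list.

FIRST sets, iterate to fixpoint:
[1]
  A via A→a b: +{a}
  A via A→d b: +{d}
  S via S→b: +{b}
  S via S→c: +{c}
  S via S→d c c: +{d}
  S: {b,c,d}  A: {a,d}
[2] done
  S: {b,c,d}  A: {a,d}

Compute FOLLOW by fixpoint:
initialize: $ ∈ FOLLOW(S)
iter 1:
  A→A a S: FOLLOW(A) ⊇ FIRST(a) = {a}; new: +{a}
  A→A a S: FOLLOW(S) ⊇ FOLLOW(A) ⊇ {a}; new: +{a}
  S→b A: FOLLOW(A) ⊇ FOLLOW(S) ⊇ {$,a}; new: +{$}
  FOLLOW[S]={$,a}  FOLLOW[A]={$,a}
iter 2: — fixpoint
  FOLLOW[S]={$,a}  FOLLOW[A]={$,a}

FOLLOW(A) = ["$", "a"]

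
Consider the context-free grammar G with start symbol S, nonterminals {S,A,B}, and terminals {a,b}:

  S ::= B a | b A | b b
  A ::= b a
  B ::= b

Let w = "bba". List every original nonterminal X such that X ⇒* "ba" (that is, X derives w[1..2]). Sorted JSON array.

CNF form of G:
  S -> B T1 | T0 A | T0 T0
  A -> T0 T1
  B -> b
  T0 -> b
  T1 -> a

CYK table (by increasing span), restricted to cells inside w[1..2]:
  [1..1]={B,T0}  "b"  orig:{B}
  [2..2]={T1}  "a"  orig:{}
  [1..2]={A,S}  "ba"

Original NTs in T[1,2] deriving "ba": ["A", "S"]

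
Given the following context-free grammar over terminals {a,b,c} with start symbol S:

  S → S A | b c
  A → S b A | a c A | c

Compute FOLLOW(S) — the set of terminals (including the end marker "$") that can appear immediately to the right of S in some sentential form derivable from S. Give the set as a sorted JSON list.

Compute FIRST by fixpoint:
iter 1:
  A via A→a c A: +{a}
  A via A→c: +{c}
  S via S→b c: +{b}
  FIRST(S)={b}  FIRST(A)={a,c}
iter 2:
  A via A→S b A: +{b}
  FIRST(S)={b}  FIRST(A)={a,b,c}
iter 3: — fixpoint
  FIRST(S)={b}  FIRST(A)={a,b,c}

FOLLOW sets:
FOLLOW(S) := {$}
round 1:
  A→S b A: FOLLOW(S) ⊇ FIRST(b) = {b}; new: +{b}
  S→S A: FOLLOW(S) ⊇ FIRST(A) = {a,b,c}; new: +{a,c}
  S→S A: FOLLOW(A) ⊇ FOLLOW(S) ⊇ {$,a,b,c}; new: +{$,a,b,c}
  S: {$,a,b,c}  A: {$,a,b,c}
round 2: (stable)
  S: {$,a,b,c}  A: {$,a,b,c}

FOLLOW(S) = ["$", "a", "b", "c"]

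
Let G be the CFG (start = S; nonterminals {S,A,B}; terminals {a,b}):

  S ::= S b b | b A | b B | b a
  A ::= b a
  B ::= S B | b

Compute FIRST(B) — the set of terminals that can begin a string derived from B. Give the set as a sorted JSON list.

Compute FIRST by fixpoint:
[1]
  A via A→b a: +{b}
  B via B→b: +{b}
  S via S→b A: +{b}
  S: {b}  A: {b}  B: {b}
[2] — fixpoint
  S: {b}  A: {b}  B: {b}

FIRST(B) = ["b"]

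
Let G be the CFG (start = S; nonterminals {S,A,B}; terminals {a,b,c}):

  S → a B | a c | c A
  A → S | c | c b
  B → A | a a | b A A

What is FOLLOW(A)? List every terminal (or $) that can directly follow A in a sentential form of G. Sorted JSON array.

FIRST sets, iterate to fixpoint:
iter 1:
  A via A→c: +{c}
  B via B→A: +{c}
  B via B→a a: +{a}
  B via B→b A A: +{b}
  S via S→a B: +{a}
  S via S→c A: +{c}
  S: {a,c}  A: {c}  B: {a,b,c}
iter 2:
  A via A→S: +{a}
  S: {a,c}  A: {a,c}  B: {a,b,c}
iter 3: (no change)
  S: {a,c}  A: {a,c}  B: {a,b,c}

FOLLOW sets:
initialize: $ ∈ FOLLOW(S)
[1]
  B→b A A: FOLLOW(A) ⊇ FIRST(A) = {a,c}; new: +{a,c}
  S→a B: FOLLOW(B) ⊇ FOLLOW(S) ⊇ {$}; new: +{$}
  S→c A: FOLLOW(A) ⊇ FOLLOW(S) ⊇ {$}; new: +{$}
  FOLLOW(S)={$}  FOLLOW(A)={$,a,c}  FOLLOW(B)={$}
[2]
  A→S: FOLLOW(S) ⊇ FOLLOW(A) ⊇ {$,a,c}; new: +{a,c}
  S→a B: FOLLOW(B) ⊇ FOLLOW(S) ⊇ {$,a,c}; new: +{a,c}
  FOLLOW(S)={$,a,c}  FOLLOW(A)={$,a,c}  FOLLOW(B)={$,a,c}
[3] — fixpoint
  FOLLOW(S)={$,a,c}  FOLLOW(A)={$,a,c}  FOLLOW(B)={$,a,c}

FOLLOW(A) = ["$", "a", "c"]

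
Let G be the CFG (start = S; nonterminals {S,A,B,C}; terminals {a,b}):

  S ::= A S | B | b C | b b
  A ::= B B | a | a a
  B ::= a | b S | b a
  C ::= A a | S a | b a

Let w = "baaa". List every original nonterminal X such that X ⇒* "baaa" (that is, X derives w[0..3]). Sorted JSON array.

Convert to CNF:
  S -> A S | T1 C | T1 S | T1 T0 | T1 T1 | a
  A -> B B | T0 T0 | a
  B -> T1 S | T1 T0 | a
  C -> A T0 | S T0 | T1 T0
  T0 -> a
  T1 -> b

Fill CYK table bottom-up — only the sub-triangle for w[0..3]:
  T[0,0] 'b' = {T1}  orig:{}
  T[1,1] 'a' = {A,B,S,T0}  orig:{A,B,S}
  T[2,2] 'a' = {A,B,S,T0}  orig:{A,B,S}
  T[3,3] 'a' = {A,B,S,T0}  orig:{A,B,S}
  T[0,1] 'ba' = {B,C,S}
  T[1,2] 'aa' = {A,C,S}
  T[2,3] 'aa' = {A,C,S}
  T[0,2] 'baa' = {A,B,C,S}
  T[1,3] 'aaa' = {C,S}
  T[0,3] 'baaa' = {A,B,C,S}

Original NTs in T[0,3] deriving "baaa": ["A", "B", "C", "S"]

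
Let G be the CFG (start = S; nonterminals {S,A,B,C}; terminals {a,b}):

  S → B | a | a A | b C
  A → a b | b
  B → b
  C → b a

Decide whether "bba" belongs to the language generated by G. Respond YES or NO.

CNF form of G:
  S -> T0 A | T1 C | a | b
  A -> T0 T1 | b
  B -> b
  C -> T1 T0
  T0 -> a
  T1 -> b

CYK table (by increasing span):
  [0..0]={A,B,S,T1}  "b"  orig:{A,B,S}
  [1..1]={A,B,S,T1}  "b"  orig:{A,B,S}
  [2..2]={S,T0}  "a"  orig:{S}
  [0..1]=∅  "bb"
  [1..2]={C}  "ba"
  [0..2]={S}  "bba"

S ∈ T[0,2] ⇒ YES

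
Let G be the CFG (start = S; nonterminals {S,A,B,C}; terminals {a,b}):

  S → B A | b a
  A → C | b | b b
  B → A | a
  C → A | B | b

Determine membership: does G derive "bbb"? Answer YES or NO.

Convert to CNF:
  S -> B A | T0 T1
  A -> T0 T0 | a | b
  B -> T0 T0 | a | b
  C -> T0 T0 | a | b
  T0 -> b
  T1 -> a

CYK table (by increasing span):
  T[0,0] 'b' = {A,B,C,T0}  orig:{A,B,C}
  T[1,1] 'b' = {A,B,C,T0}  orig:{A,B,C}
  T[2,2] 'b' = {A,B,C,T0}  orig:{A,B,C}
  T[0,1] 'bb' = {A,B,C,S}
  T[1,2] 'bb' = {A,B,C,S}
  T[0,2] 'bbb' = {S}

S ∈ T[0,2] ⇒ YES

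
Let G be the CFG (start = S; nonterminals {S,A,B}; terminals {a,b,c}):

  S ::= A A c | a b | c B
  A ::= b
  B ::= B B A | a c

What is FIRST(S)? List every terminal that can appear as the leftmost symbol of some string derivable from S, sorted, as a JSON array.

Compute FIRST by fixpoint:
iter 1:
  A via A→b: +{b}
  B via B→a c: +{a}
  S via S→A A c: +{b}
  S via S→a b: +{a}
  S via S→c B: +{c}
  FIRST(S)={a,b,c}  FIRST(A)={b}  FIRST(B)={a}
iter 2: (no change)
  FIRST(S)={a,b,c}  FIRST(A)={b}  FIRST(B)={a}

FIRST(S) = ["a", "b", "c"]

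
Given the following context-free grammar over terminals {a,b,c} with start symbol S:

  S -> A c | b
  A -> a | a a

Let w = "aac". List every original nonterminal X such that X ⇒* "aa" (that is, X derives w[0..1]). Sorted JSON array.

CNF form of G:
  S -> A T1 | b
  A -> T0 T0 | a
  T0 -> a
  T1 -> c

Fill CYK table bottom-up — only the sub-triangle for w[0..1]:
  [0..0]={A,T0}  "a"  orig:{A}
  [1..1]={A,T0}  "a"  orig:{A}
  [0..1]={A}  "aa"

Original NTs in T[0,1] deriving "aa": ["A"]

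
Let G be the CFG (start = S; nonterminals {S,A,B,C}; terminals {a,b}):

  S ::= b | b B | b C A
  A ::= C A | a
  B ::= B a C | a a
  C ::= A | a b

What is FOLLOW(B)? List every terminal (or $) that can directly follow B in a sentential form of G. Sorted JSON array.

FIRST iteration:
[1]
  A via A→a: +{a}
  B via B→a a: +{a}
  C via C→A: +{a}
  S via S→b: +{b}
  S: {b}  A: {a}  B: {a}  C: {a}
[2] done
  S: {b}  A: {a}  B: {a}  C: {a}

FOLLOW iteration:
FOLLOW(S) := {$}
pass 1:
  A→C A: FOLLOW(C) ⊇ FIRST(A) = {a}; new: +{a}
  B→B a C: FOLLOW(B) ⊇ FIRST(a) = {a}; new: +{a}
  C→A: FOLLOW(A) ⊇ FOLLOW(C) ⊇ {a}; new: +{a}
  S→b B: FOLLOW(B) ⊇ FOLLOW(S) ⊇ {$}; new: +{$}
  S→b C A: FOLLOW(A) ⊇ FOLLOW(S) ⊇ {$}; new: +{$}
  FOLLOW(S)={$}  FOLLOW(A)={$,a}  FOLLOW(B)={$,a}  FOLLOW(C)={a}
pass 2:
  B→B a C: FOLLOW(C) ⊇ FOLLOW(B) ⊇ {$,a}; new: +{$}
  FOLLOW(S)={$}  FOLLOW(A)={$,a}  FOLLOW(B)={$,a}  FOLLOW(C)={$,a}
pass 3: — fixpoint
  FOLLOW(S)={$}  FOLLOW(A)={$,a}  FOLLOW(B)={$,a}  FOLLOW(C)={$,a}

FOLLOW(B) = ["$", "a"]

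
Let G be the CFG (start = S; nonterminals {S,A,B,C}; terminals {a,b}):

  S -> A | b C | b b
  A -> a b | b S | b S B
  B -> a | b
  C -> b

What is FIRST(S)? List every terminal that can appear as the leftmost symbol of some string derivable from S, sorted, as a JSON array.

FIRST sets, iterate to fixpoint:
[1]
  A via A→a b: +{a}
  A via A→b S: +{b}
  B via B→a: +{a}
  B via B→b: +{b}
  C via C→b: +{b}
  S via S→A: +{a,b}
  FIRST(S)={a,b}  FIRST(A)={a,b}  FIRST(B)={a,b}  FIRST(C)={b}
[2] done
  FIRST(S)={a,b}  FIRST(A)={a,b}  FIRST(B)={a,b}  FIRST(C)={b}

FIRST(S) = ["a", "b"]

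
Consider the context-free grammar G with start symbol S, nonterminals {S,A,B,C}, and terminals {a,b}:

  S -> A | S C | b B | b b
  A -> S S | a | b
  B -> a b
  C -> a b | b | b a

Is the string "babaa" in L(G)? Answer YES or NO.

CNF form of G:
  S -> S C | S S | T1 B | T1 T1 | a | b
  A -> S S | a | b
  B -> T0 T1
  C -> T0 T1 | T1 T0 | b
  T0 -> a
  T1 -> b

Fill CYK table bottom-up:
  T[0,0] 'b' = {A,C,S,T1}  orig:{A,C,S}
  T[1,1] 'a' = {A,S,T0}  orig:{A,S}
  T[2,2] 'b' = {A,C,S,T1}  orig:{A,C,S}
  T[3,3] 'a' = {A,S,T0}  orig:{A,S}
  T[4,4] 'a' = {A,S,T0}  orig:{A,S}
  T[0,1] 'ba' = {A,C,S}
  T[1,2] 'ab' = {A,B,C,S}
  T[2,3] 'ba' = {A,C,S}
  T[3,4] 'aa' = {A,S}
  T[0,2] 'bab' = {A,S}
  T[1,3] 'aba' = {A,S}
  T[2,4] 'baa' = {A,S}
  T[0,3] 'baba' = {A,S}
  T[1,4] 'abaa' = {A,S}
  T[0,4] 'babaa' = {A,S}

S ∈ T[0,4] ⇒ YES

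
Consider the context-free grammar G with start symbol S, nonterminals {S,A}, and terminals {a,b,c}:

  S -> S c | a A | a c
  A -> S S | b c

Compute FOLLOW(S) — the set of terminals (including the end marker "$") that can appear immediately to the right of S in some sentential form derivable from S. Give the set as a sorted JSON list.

FIRST sets, iterate to fixpoint:
[1]
  A via A→b c: +{b}
  S via S→a A: +{a}
  FIRST(S)={a}  FIRST(A)={b}
[2]
  A via A→S S: +{a}
  FIRST(S)={a}  FIRST(A)={a,b}
[3] — fixpoint
  FIRST(S)={a}  FIRST(A)={a,b}

Compute FOLLOW by fixpoint:
initialize: $ ∈ FOLLOW(S)
iter 1:
  A→S S: FOLLOW(S) ⊇ FIRST(S) = {a}; new: +{a}
  S→S c: FOLLOW(S) ⊇ FIRST(c) = {c}; new: +{c}
  S→a A: FOLLOW(A) ⊇ FOLLOW(S) ⊇ {$,a,c}; new: +{$,a,c}
  FOLLOW[S]={$,a,c}  FOLLOW[A]={$,a,c}
iter 2: (stable)
  FOLLOW[S]={$,a,c}  FOLLOW[A]={$,a,c}

FOLLOW(S) = ["$", "a", "c"]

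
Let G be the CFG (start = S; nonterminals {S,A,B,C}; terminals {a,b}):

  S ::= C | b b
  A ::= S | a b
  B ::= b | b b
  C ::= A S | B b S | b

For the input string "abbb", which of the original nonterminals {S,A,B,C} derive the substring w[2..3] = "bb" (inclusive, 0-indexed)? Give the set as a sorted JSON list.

CNF form of G:
  S -> A S | B X4 | T0 T0 | b
  A -> A S | B X2 | T0 T0 | T1 T0 | b
  B -> T0 T0 | b
  C -> A S | B X3 | b
  T0 -> b
  T1 -> a
  X2 -> T0 S
  X3 -> T0 S
  X4 -> T0 S

Fill CYK table bottom-up, restricted to cells inside w[2..3]:
  cell(2,2) b: {A,B,C,S,T0}  orig:{A,B,C,S}
  cell(3,3) b: {A,B,C,S,T0}  orig:{A,B,C,S}
  cell(2,3) bb: {A,B,C,S,X2,X3,X4}  orig:{A,B,C,S}

Original NTs in T[2,3] deriving "bb": ["A", "B", "C", "S"]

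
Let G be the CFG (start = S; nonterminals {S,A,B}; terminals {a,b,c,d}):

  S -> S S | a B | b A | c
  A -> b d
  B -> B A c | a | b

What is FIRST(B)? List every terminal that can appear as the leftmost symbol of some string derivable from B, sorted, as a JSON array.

FIRST iteration:
iter 1:
  A via A→b d: +{b}
  B via B→a: +{a}
  B via B→b: +{b}
  S via S→a B: +{a}
  S via S→b A: +{b}
  S via S→c: +{c}
  FIRST[S]={a,b,c}  FIRST[A]={b}  FIRST[B]={a,b}
iter 2: — fixpoint
  FIRST[S]={a,b,c}  FIRST[A]={b}  FIRST[B]={a,b}

FIRST(B) = ["a", "b"]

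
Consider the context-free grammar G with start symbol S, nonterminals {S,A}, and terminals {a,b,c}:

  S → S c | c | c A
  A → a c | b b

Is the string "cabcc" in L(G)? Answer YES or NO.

CNF form of G:
  S -> S T1 | T1 A | c
  A -> T0 T1 | T2 T2
  T0 -> a
  T1 -> c
  T2 -> b

CYK fill:
  T[0,0] 'c' = {S,T1}  orig:{S}
  T[1,1] 'a' = {T0}  orig:{}
  T[2,2] 'b' = {T2}  orig:{}
  T[3,3] 'c' = {S,T1}  orig:{S}
  T[4,4] 'c' = {S,T1}  orig:{S}
  T[0,1] 'ca' = ∅
  T[1,2] 'ab' = ∅
  T[2,3] 'bc' = ∅
  T[3,4] 'cc' = {S}
  T[0,2] 'cab' = ∅
  T[1,3] 'abc' = ∅
  T[2,4] 'bcc' = ∅
  T[0,3] 'cabc' = ∅
  T[1,4] 'abcc' = ∅
  T[0,4] 'cabcc' = ∅

S ∉ T[0,4] ⇒ NO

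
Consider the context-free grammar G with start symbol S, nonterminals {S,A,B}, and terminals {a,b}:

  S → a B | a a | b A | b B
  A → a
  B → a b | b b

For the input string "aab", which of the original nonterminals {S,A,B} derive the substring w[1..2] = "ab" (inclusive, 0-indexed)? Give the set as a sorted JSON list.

Convert to CNF:
  S -> T0 B | T0 T0 | T1 A | T1 B
  A -> a
  B -> T0 T1 | T1 T1
  T0 -> a
  T1 -> b

CYK table (by increasing span), restricted to cells inside w[1..2]:
  T[1,1] 'a' = {A,T0}  orig:{A}
  T[2,2] 'b' = {T1}  orig:{}
  T[1,2] 'ab' = {B}

Original NTs in T[1,2] deriving "ab": ["B"]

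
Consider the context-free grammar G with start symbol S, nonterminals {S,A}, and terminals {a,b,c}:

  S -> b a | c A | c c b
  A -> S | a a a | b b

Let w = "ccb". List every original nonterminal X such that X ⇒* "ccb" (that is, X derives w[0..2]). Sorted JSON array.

CNF form of G:
  S -> T1 T0 | T2 A | T2 X5
  A -> T0 X3 | T1 T0 | T1 T1 | T2 A | T2 X4
  T0 -> a
  T1 -> b
  T2 -> c
  X3 -> T0 T0
  X4 -> T2 T1
  X5 -> T2 T1

Fill CYK table bottom-up — only the sub-triangle for w[0..2]:
  [0..0]={T2}  "c"  orig:{}
  [1..1]={T2}  "c"  orig:{}
  [2..2]={T1}  "b"  orig:{}
  [0..1]=∅  "cc"
  [1..2]={X4,X5}  "cb"  orig:{}
  [0..2]={A,S}  "ccb"

Original NTs in T[0,2] deriving "ccb": ["A", "S"]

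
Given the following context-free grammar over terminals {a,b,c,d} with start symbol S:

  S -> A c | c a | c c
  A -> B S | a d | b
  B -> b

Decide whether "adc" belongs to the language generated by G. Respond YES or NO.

CNF form of G:
  S -> A T2 | T2 T0 | T2 T2
  A -> B S | T0 T1 | b
  B -> b
  T0 -> a
  T1 -> d
  T2 -> c

CYK fill:
  [0..0]={T0}  "a"  orig:{}
  [1..1]={T1}  "d"  orig:{}
  [2..2]={T2}  "c"  orig:{}
  [0..1]={A}  "ad"
  [1..2]=∅  "dc"
  [0..2]={S}  "adc"

S ∈ T[0,2] ⇒ YES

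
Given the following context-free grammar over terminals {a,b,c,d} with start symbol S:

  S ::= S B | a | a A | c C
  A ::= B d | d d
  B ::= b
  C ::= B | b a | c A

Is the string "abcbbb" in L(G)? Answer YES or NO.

Convert to CNF:
  S -> S B | T2 A | T3 C | a
  A -> B T0 | T0 T0
  B -> b
  C -> T1 T2 | T3 A | b
  T0 -> d
  T1 -> b
  T2 -> a
  T3 -> c

Fill CYK table bottom-up:
  cell(0,0) a: {S,T2}  orig:{S}
  cell(1,1) b: {B,C,T1}  orig:{B,C}
  cell(2,2) c: {T3}  orig:{}
  cell(3,3) b: {B,C,T1}  orig:{B,C}
  cell(4,4) b: {B,C,T1}  orig:{B,C}
  cell(5,5) b: {B,C,T1}  orig:{B,C}
  cell(0,1) ab: {S}
  cell(1,2) bc: ∅
  cell(2,3) cb: {S}
  cell(3,4) bb: ∅
  cell(4,5) bb: ∅
  cell(0,2) abc: ∅
  cell(1,3) bcb: ∅
  cell(2,4) cbb: {S}
  cell(3,5) bbb: ∅
  cell(0,3) abcb: ∅
  cell(1,4) bcbb: ∅
  cell(2,5) cbbb: {S}
  cell(0,4) abcbb: ∅
  cell(1,5) bcbbb: ∅
  cell(0,5) abcbbb: ∅

S ∉ T[0,5] ⇒ NO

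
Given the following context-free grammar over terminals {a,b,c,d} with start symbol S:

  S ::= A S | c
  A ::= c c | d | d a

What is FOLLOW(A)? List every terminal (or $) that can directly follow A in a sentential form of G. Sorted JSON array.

Compute FIRST by fixpoint:
round 1:
  A via A→c c: +{c}
  A via A→d: +{d}
  S via S→A S: +{c,d}
  S: {c,d}  A: {c,d}
round 2: (stable)
  S: {c,d}  A: {c,d}

FOLLOW iteration:
initialize: $ ∈ FOLLOW(S)
pass 1:
  S→A S: FOLLOW(A) ⊇ FIRST(S) = {c,d}; new: +{c,d}
  S: {$}  A: {c,d}
pass 2: (stable)
  S: {$}  A: {c,d}

FOLLOW(A) = ["c", "d"]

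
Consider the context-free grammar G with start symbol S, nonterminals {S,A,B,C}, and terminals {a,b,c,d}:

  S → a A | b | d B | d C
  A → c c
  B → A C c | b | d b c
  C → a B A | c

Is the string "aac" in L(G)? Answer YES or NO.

CNF form of G:
  S -> T1 B | T1 C | T3 A | b
  A -> T0 T0
  B -> A X4 | T1 X5 | b
  C -> T3 X6 | c
  T0 -> c
  T1 -> d
  T2 -> b
  T3 -> a
  X4 -> C T0
  X5 -> T2 T0
  X6 -> B A

CYK table (by increasing span):
  [0..0]={T3}  "a"  orig:{}
  [1..1]={T3}  "a"  orig:{}
  [2..2]={C,T0}  "c"  orig:{C}
  [0..1]=∅  "aa"
  [1..2]=∅  "ac"
  [0..2]=∅  "aac"

S ∉ T[0,2] ⇒ NO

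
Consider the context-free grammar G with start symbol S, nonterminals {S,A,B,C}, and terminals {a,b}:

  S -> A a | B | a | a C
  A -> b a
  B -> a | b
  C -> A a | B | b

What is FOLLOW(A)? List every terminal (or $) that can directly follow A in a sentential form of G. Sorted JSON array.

FIRST iteration:
[1]
  A via A→b a: +{b}
  B via B→a: +{a}
  B via B→b: +{b}
  C via C→A a: +{b}
  C via C→B: +{a}
  S via S→A a: +{b}
  S via S→B: +{a}
  FIRST(S)={a,b}  FIRST(A)={b}  FIRST(B)={a,b}  FIRST(C)={a,b}
[2] — fixpoint
  FIRST(S)={a,b}  FIRST(A)={b}  FIRST(B)={a,b}  FIRST(C)={a,b}

FOLLOW iteration:
seed FOLLOW(S) with $
round 1:
  C→A a: FOLLOW(A) ⊇ FIRST(a) = {a}; new: +{a}
  S→B: FOLLOW(B) ⊇ FOLLOW(S) ⊇ {$}; new: +{$}
  S→a C: FOLLOW(C) ⊇ FOLLOW(S) ⊇ {$}; new: +{$}
  FOLLOW[S]={$}  FOLLOW[A]={a}  FOLLOW[B]={$}  FOLLOW[C]={$}
round 2: done
  FOLLOW[S]={$}  FOLLOW[A]={a}  FOLLOW[B]={$}  FOLLOW[C]={$}

FOLLOW(A) = ["a"]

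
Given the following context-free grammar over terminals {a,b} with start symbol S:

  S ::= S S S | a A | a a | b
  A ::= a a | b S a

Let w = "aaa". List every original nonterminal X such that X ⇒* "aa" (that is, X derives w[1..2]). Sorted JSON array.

CNF form of G:
  S -> S X3 | T0 A | T0 T0 | b
  A -> T0 T0 | T1 X2
  T0 -> a
  T1 -> b
  X2 -> S T0
  X3 -> S S

CYK fill, restricted to cells inside w[1..2]:
  T[1,1] 'a' = {T0}  orig:{}
  T[2,2] 'a' = {T0}  orig:{}
  T[1,2] 'aa' = {A,S}

Original NTs in T[1,2] deriving "aa": ["A", "S"]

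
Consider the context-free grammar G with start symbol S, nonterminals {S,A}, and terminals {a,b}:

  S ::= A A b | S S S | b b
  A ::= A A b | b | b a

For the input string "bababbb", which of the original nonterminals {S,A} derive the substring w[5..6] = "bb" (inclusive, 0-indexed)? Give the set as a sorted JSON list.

CNF form of G:
  S -> A X3 | S X4 | T0 T0
  A -> A X2 | T0 T1 | b
  T0 -> b
  T1 -> a
  X2 -> A T0
  X3 -> A T0
  X4 -> S S

CYK table (by increasing span) — only the sub-triangle for w[5..6]:
  T[5,5] 'b' = {A,T0}  orig:{A}
  T[6,6] 'b' = {A,T0}  orig:{A}
  T[5,6] 'bb' = {S,X2,X3}  orig:{S}

Original NTs in T[5,6] deriving "bb": ["S"]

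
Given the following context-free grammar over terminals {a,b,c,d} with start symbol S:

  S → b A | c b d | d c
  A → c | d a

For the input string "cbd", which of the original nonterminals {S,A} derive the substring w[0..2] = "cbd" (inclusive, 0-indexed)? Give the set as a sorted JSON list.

Convert to CNF:
  S -> T0 T3 | T2 A | T3 X4
  A -> T0 T1 | c
  T0 -> d
  T1 -> a
  T2 -> b
  T3 -> c
  X4 -> T2 T0

CYK table (by increasing span) — only the sub-triangle for w[0..2]:
  T[0,0] 'c' = {A,T3}  orig:{A}
  T[1,1] 'b' = {T2}  orig:{}
  T[2,2] 'd' = {T0}  orig:{}
  T[0,1] 'cb' = ∅
  T[1,2] 'bd' = {X4}  orig:{}
  T[0,2] 'cbd' = {S}

Original NTs in T[0,2] deriving "cbd": ["S"]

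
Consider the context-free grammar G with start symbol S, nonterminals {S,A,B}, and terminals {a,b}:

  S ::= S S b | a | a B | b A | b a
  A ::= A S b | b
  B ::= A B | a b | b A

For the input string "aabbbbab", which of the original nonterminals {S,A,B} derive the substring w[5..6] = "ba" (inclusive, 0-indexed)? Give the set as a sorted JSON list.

Convert to CNF:
  S -> S X3 | T0 A | T0 T1 | T1 B | a
  A -> A X2 | b
  B -> A B | T0 A | T1 T0
  T0 -> b
  T1 -> a
  X2 -> S T0
  X3 -> S T0

CYK fill (cells [i..j] with 5 ≤ i ≤ j ≤ 6 only):
  cell(5,5) b: {A,T0}  orig:{A}
  cell(6,6) a: {S,T1}  orig:{S}
  cell(5,6) ba: {S}

Original NTs in T[5,6] deriving "ba": ["S"]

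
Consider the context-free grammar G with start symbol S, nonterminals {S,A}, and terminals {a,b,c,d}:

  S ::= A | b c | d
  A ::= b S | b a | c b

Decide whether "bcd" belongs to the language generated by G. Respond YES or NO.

CNF form of G:
  S -> T0 S | T0 T1 | T0 T2 | T2 T0 | d
  A -> T0 S | T0 T1 | T2 T0
  T0 -> b
  T1 -> a
  T2 -> c

CYK fill:
  T[0,0] 'b' = {T0}  orig:{}
  T[1,1] 'c' = {T2}  orig:{}
  T[2,2] 'd' = {S}
  T[0,1] 'bc' = {S}
  T[1,2] 'cd' = ∅
  T[0,2] 'bcd' = ∅

S ∉ T[0,2] ⇒ NO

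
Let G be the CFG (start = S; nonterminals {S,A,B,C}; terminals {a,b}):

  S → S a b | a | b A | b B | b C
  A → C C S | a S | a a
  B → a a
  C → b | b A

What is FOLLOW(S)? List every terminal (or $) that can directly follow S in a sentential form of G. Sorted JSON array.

FIRST iteration:
round 1:
  A via A→a S: +{a}
  B via B→a a: +{a}
  C via C→b: +{b}
  S via S→a: +{a}
  S via S→b A: +{b}
  FIRST[S]={a,b}  FIRST[A]={a}  FIRST[B]={a}  FIRST[C]={b}
round 2:
  A via A→C C S: +{b}
  FIRST[S]={a,b}  FIRST[A]={a,b}  FIRST[B]={a}  FIRST[C]={b}
round 3: (stable)
  FIRST[S]={a,b}  FIRST[A]={a,b}  FIRST[B]={a}  FIRST[C]={b}

FOLLOW iteration:
seed FOLLOW(S) with $
[1]
  A→C C S: FOLLOW(C) ⊇ FIRST(C) = {b}; new: +{b}
  A→C C S: FOLLOW(C) ⊇ FIRST(S) = {a,b}; new: +{a}
  C→b A: FOLLOW(A) ⊇ FOLLOW(C) ⊇ {a,b}; new: +{a,b}
  S→S a b: FOLLOW(S) ⊇ FIRST(a) = {a}; new: +{a}
  S→b A: FOLLOW(A) ⊇ FOLLOW(S) ⊇ {$,a}; new: +{$}
  S→b B: FOLLOW(B) ⊇ FOLLOW(S) ⊇ {$,a}; new: +{$,a}
  S→b C: FOLLOW(C) ⊇ FOLLOW(S) ⊇ {$,a}; new: +{$}
  S: {$,a}  A: {$,a,b}  B: {$,a}  C: {$,a,b}
[2]
  A→C C S: FOLLOW(S) ⊇ FOLLOW(A) ⊇ {$,a,b}; new: +{b}
  S→b B: FOLLOW(B) ⊇ FOLLOW(S) ⊇ {$,a,b}; new: +{b}
  S: {$,a,b}  A: {$,a,b}  B: {$,a,b}  C: {$,a,b}
[3] done
  S: {$,a,b}  A: {$,a,b}  B: {$,a,b}  C: {$,a,b}

FOLLOW(S) = ["$", "a", "b"]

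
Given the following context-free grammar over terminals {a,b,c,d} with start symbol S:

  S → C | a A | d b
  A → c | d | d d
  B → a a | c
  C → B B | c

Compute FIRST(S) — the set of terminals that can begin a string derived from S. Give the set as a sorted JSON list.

FIRST iteration:
pass 1:
  A via A→c: +{c}
  A via A→d: +{d}
  B via B→a a: +{a}
  B via B→c: +{c}
  C via C→B B: +{a,c}
  S via S→C: +{a,c}
  S via S→d b: +{d}
  S: {a,c,d}  A: {c,d}  B: {a,c}  C: {a,c}
pass 2: done
  S: {a,c,d}  A: {c,d}  B: {a,c}  C: {a,c}

FIRST(S) = ["a", "c", "d"]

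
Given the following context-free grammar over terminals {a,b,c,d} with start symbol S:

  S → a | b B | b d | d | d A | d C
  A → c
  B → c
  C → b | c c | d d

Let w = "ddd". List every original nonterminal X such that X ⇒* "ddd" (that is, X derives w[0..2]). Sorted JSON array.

CNF form of G:
  S -> T1 A | T1 C | T2 B | T2 T1 | a | d
  A -> c
  B -> c
  C -> T0 T0 | T1 T1 | b
  T0 -> c
  T1 -> d
  T2 -> b

CYK fill (cells [i..j] with 0 ≤ i ≤ j ≤ 2 only):
  cell(0,0) d: {S,T1}  orig:{S}
  cell(1,1) d: {S,T1}  orig:{S}
  cell(2,2) d: {S,T1}  orig:{S}
  cell(0,1) dd: {C}
  cell(1,2) dd: {C}
  cell(0,2) ddd: {S}

Original NTs in T[0,2] deriving "ddd": ["S"]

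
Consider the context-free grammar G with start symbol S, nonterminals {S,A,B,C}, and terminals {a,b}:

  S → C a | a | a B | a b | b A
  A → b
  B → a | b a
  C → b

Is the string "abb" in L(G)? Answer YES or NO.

CNF form of G:
  S -> C T1 | T0 A | T1 B | T1 T0 | a
  A -> b
  B -> T0 T1 | a
  C -> b
  T0 -> b
  T1 -> a

CYK table (by increasing span):
  T[0,0] 'a' = {B,S,T1}  orig:{B,S}
  T[1,1] 'b' = {A,C,T0}  orig:{A,C}
  T[2,2] 'b' = {A,C,T0}  orig:{A,C}
  T[0,1] 'ab' = {S}
  T[1,2] 'bb' = {S}
  T[0,2] 'abb' = ∅

S ∉ T[0,2] ⇒ NO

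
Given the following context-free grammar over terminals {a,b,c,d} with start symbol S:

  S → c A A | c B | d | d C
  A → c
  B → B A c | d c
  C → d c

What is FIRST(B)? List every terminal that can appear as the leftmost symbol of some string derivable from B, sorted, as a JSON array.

FIRST sets, iterate to fixpoint:
round 1:
  A via A→c: +{c}
  B via B→d c: +{d}
  C via C→d c: +{d}
  S via S→c A A: +{c}
  S via S→d: +{d}
  FIRST[S]={c,d}  FIRST[A]={c}  FIRST[B]={d}  FIRST[C]={d}
round 2: (stable)
  FIRST[S]={c,d}  FIRST[A]={c}  FIRST[B]={d}  FIRST[C]={d}

FIRST(B) = ["d"]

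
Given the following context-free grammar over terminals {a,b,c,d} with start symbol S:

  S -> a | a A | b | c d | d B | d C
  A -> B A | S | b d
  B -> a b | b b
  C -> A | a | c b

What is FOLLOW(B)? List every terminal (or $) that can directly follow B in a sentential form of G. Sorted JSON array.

Compute FIRST by fixpoint:
[1]
  A via A→b d: +{b}
  B via B→a b: +{a}
  B via B→b b: +{b}
  C via C→A: +{b}
  C via C→a: +{a}
  C via C→c b: +{c}
  S via S→a: +{a}
  S via S→b: +{b}
  S via S→c d: +{c}
  S via S→d B: +{d}
  FIRST(S)={a,b,c,d}  FIRST(A)={b}  FIRST(B)={a,b}  FIRST(C)={a,b,c}
[2]
  A via A→B A: +{a}
  A via A→S: +{c,d}
  C via C→A: +{d}
  FIRST(S)={a,b,c,d}  FIRST(A)={a,b,c,d}  FIRST(B)={a,b}  FIRST(C)={a,b,c,d}
[3] done
  FIRST(S)={a,b,c,d}  FIRST(A)={a,b,c,d}  FIRST(B)={a,b}  FIRST(C)={a,b,c,d}

FOLLOW iteration:
FOLLOW(S) := {$}
pass 1:
  A→B A: FOLLOW(B) ⊇ FIRST(A) = {a,b,c,d}; new: +{a,b,c,d}
  S→a A: FOLLOW(A) ⊇ FOLLOW(S) ⊇ {$}; new: +{$}
  S→d B: FOLLOW(B) ⊇ FOLLOW(S) ⊇ {$}; new: +{$}
  S→d C: FOLLOW(C) ⊇ FOLLOW(S) ⊇ {$}; new: +{$}
  S: {$}  A: {$}  B: {$,a,b,c,d}  C: {$}
pass 2: (no change)
  S: {$}  A: {$}  B: {$,a,b,c,d}  C: {$}

FOLLOW(B) = ["$", "a", "b", "c", "d"]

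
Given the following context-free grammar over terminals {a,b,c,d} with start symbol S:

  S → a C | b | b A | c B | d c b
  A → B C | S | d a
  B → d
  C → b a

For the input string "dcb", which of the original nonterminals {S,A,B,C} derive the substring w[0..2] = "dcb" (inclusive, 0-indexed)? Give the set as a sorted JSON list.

Convert to CNF:
  S -> T0 C | T1 A | T2 B | T3 X5 | b
  A -> B C | T0 C | T1 A | T2 B | T3 T0 | T3 X4 | b
  B -> d
  C -> T1 T0
  T0 -> a
  T1 -> b
  T2 -> c
  T3 -> d
  X4 -> T2 T1
  X5 -> T2 T1

Fill CYK table bottom-up, restricted to cells inside w[0..2]:
  cell(0,0) d: {B,T3}  orig:{B}
  cell(1,1) c: {T2}  orig:{}
  cell(2,2) b: {A,S,T1}  orig:{A,S}
  cell(0,1) dc: ∅
  cell(1,2) cb: {X4,X5}  orig:{}
  cell(0,2) dcb: {A,S}

Original NTs in T[0,2] deriving "dcb": ["A", "S"]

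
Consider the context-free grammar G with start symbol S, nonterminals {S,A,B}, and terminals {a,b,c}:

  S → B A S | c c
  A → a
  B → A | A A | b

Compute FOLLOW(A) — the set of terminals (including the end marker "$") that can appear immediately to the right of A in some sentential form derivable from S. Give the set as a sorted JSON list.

FIRST sets, iterate to fixpoint:
pass 1:
  A via A→a: +{a}
  B via B→A: +{a}
  B via B→b: +{b}
  S via S→B A S: +{a,b}
  S via S→c c: +{c}
  FIRST[S]={a,b,c}  FIRST[A]={a}  FIRST[B]={a,b}
pass 2: done
  FIRST[S]={a,b,c}  FIRST[A]={a}  FIRST[B]={a,b}

Compute FOLLOW by fixpoint:
seed FOLLOW(S) with $
round 1:
  B→A A: FOLLOW(A) ⊇ FIRST(A) = {a}; new: +{a}
  S→B A S: FOLLOW(B) ⊇ FIRST(A) = {a}; new: +{a}
  S→B A S: FOLLOW(A) ⊇ FIRST(S) = {a,b,c}; new: +{b,c}
  FOLLOW(S)={$}  FOLLOW(A)={a,b,c}  FOLLOW(B)={a}
round 2: — fixpoint
  FOLLOW(S)={$}  FOLLOW(A)={a,b,c}  FOLLOW(B)={a}

FOLLOW(A) = ["a", "b", "c"]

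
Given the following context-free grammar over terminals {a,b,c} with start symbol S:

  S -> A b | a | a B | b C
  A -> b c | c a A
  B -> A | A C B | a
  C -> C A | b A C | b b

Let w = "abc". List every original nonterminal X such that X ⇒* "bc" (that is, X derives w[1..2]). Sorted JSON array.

CNF form of G:
  S -> A T0 | T0 C | T2 B | a
  A -> T0 T1 | T1 X3
  B -> A X4 | T0 T1 | T1 X5 | a
  C -> C A | T0 T0 | T0 X6
  T0 -> b
  T1 -> c
  T2 -> a
  X3 -> T2 A
  X4 -> C B
  X5 -> T2 A
  X6 -> A C

CYK table (by increasing span), restricted to cells inside w[1..2]:
  [1..1]={T0}  "b"  orig:{}
  [2..2]={T1}  "c"  orig:{}
  [1..2]={A,B}  "bc"

Original NTs in T[1,2] deriving "bc": ["A", "B"]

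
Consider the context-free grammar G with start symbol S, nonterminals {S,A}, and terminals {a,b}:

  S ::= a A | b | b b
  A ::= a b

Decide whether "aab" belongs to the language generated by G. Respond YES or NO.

Convert to CNF:
  S -> T0 A | T1 T1 | b
  A -> T0 T1
  T0 -> a
  T1 -> b

Fill CYK table bottom-up:
  T[0,0] 'a' = {T0}  orig:{}
  T[1,1] 'a' = {T0}  orig:{}
  T[2,2] 'b' = {S,T1}  orig:{S}
  T[0,1] 'aa' = ∅
  T[1,2] 'ab' = {A}
  T[0,2] 'aab' = {S}

S ∈ T[0,2] ⇒ YES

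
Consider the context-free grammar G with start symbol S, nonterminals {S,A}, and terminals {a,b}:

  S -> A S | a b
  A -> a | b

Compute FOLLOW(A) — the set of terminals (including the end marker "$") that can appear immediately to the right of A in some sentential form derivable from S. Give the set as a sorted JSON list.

FIRST iteration:
pass 1:
  A via A→a: +{a}
  A via A→b: +{b}
  S via S→A S: +{a,b}
  FIRST(S)={a,b}  FIRST(A)={a,b}
pass 2: done
  FIRST(S)={a,b}  FIRST(A)={a,b}

FOLLOW iteration:
FOLLOW(S) := {$}
pass 1:
  S→A S: FOLLOW(A) ⊇ FIRST(S) = {a,b}; new: +{a,b}
  S: {$}  A: {a,b}
pass 2: — fixpoint
  S: {$}  A: {a,b}

FOLLOW(A) = ["a", "b"]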